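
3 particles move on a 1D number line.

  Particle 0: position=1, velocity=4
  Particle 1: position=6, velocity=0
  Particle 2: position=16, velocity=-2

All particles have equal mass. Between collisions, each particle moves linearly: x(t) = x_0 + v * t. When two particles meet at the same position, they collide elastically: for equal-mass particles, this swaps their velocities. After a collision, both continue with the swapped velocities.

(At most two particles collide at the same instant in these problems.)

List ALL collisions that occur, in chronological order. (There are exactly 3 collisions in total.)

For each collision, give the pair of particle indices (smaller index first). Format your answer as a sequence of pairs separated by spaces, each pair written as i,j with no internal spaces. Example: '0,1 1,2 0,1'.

Collision at t=5/4: particles 0 and 1 swap velocities; positions: p0=6 p1=6 p2=27/2; velocities now: v0=0 v1=4 v2=-2
Collision at t=5/2: particles 1 and 2 swap velocities; positions: p0=6 p1=11 p2=11; velocities now: v0=0 v1=-2 v2=4
Collision at t=5: particles 0 and 1 swap velocities; positions: p0=6 p1=6 p2=21; velocities now: v0=-2 v1=0 v2=4

Answer: 0,1 1,2 0,1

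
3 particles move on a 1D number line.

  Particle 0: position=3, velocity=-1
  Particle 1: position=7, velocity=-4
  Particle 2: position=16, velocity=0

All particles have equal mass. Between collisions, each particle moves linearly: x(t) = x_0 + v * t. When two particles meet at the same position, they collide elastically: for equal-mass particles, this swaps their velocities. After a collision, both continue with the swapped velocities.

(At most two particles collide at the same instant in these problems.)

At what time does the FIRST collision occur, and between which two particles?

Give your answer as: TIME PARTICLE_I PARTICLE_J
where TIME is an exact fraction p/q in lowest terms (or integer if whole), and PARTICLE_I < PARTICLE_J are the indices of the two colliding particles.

Pair (0,1): pos 3,7 vel -1,-4 -> gap=4, closing at 3/unit, collide at t=4/3
Pair (1,2): pos 7,16 vel -4,0 -> not approaching (rel speed -4 <= 0)
Earliest collision: t=4/3 between 0 and 1

Answer: 4/3 0 1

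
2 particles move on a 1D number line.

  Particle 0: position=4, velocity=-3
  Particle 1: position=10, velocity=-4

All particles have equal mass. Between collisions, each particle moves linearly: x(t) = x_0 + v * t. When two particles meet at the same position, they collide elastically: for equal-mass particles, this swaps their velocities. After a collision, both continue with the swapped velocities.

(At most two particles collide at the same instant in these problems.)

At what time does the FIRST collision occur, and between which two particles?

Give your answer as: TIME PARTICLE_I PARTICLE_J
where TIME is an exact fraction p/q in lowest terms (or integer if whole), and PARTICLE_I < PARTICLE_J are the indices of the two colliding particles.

Pair (0,1): pos 4,10 vel -3,-4 -> gap=6, closing at 1/unit, collide at t=6
Earliest collision: t=6 between 0 and 1

Answer: 6 0 1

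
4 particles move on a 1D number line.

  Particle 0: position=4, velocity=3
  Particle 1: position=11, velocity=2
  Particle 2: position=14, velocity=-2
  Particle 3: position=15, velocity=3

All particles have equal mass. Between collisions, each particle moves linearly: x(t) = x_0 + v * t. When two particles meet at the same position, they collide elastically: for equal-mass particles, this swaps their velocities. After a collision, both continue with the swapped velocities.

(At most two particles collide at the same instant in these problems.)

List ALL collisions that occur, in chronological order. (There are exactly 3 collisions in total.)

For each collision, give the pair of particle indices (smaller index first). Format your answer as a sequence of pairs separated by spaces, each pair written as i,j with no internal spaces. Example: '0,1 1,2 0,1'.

Collision at t=3/4: particles 1 and 2 swap velocities; positions: p0=25/4 p1=25/2 p2=25/2 p3=69/4; velocities now: v0=3 v1=-2 v2=2 v3=3
Collision at t=2: particles 0 and 1 swap velocities; positions: p0=10 p1=10 p2=15 p3=21; velocities now: v0=-2 v1=3 v2=2 v3=3
Collision at t=7: particles 1 and 2 swap velocities; positions: p0=0 p1=25 p2=25 p3=36; velocities now: v0=-2 v1=2 v2=3 v3=3

Answer: 1,2 0,1 1,2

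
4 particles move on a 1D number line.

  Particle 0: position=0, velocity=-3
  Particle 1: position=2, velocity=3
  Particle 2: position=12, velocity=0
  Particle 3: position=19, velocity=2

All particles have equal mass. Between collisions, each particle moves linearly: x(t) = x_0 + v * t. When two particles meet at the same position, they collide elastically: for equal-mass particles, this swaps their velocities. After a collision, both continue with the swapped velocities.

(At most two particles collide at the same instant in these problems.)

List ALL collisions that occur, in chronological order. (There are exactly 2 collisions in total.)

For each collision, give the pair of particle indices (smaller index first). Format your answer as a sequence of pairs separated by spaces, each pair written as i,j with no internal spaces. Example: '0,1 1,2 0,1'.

Collision at t=10/3: particles 1 and 2 swap velocities; positions: p0=-10 p1=12 p2=12 p3=77/3; velocities now: v0=-3 v1=0 v2=3 v3=2
Collision at t=17: particles 2 and 3 swap velocities; positions: p0=-51 p1=12 p2=53 p3=53; velocities now: v0=-3 v1=0 v2=2 v3=3

Answer: 1,2 2,3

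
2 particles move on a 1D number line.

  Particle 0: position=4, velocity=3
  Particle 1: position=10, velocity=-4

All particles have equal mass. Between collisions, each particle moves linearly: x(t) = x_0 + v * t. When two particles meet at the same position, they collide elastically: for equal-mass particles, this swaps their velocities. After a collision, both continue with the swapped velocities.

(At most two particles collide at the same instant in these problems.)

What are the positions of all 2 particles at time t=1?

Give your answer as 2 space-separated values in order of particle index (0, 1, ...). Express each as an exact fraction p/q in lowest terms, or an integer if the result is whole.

Answer: 6 7

Derivation:
Collision at t=6/7: particles 0 and 1 swap velocities; positions: p0=46/7 p1=46/7; velocities now: v0=-4 v1=3
Advance to t=1 (no further collisions before then); velocities: v0=-4 v1=3; positions = 6 7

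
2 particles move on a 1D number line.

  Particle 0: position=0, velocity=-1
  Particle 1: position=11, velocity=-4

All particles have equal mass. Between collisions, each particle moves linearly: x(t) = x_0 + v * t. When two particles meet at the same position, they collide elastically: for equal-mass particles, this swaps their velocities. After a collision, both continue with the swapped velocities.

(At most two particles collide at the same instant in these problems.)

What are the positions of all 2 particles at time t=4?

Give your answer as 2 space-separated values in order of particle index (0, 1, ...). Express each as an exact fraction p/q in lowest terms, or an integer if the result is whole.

Collision at t=11/3: particles 0 and 1 swap velocities; positions: p0=-11/3 p1=-11/3; velocities now: v0=-4 v1=-1
Advance to t=4 (no further collisions before then); velocities: v0=-4 v1=-1; positions = -5 -4

Answer: -5 -4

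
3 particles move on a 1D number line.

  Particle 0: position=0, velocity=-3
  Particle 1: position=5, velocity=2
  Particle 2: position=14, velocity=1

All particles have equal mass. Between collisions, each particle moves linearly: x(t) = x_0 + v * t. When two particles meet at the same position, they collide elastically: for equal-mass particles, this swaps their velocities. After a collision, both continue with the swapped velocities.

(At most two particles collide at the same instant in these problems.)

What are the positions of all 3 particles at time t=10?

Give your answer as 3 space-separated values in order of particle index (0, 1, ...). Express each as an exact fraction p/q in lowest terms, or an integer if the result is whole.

Collision at t=9: particles 1 and 2 swap velocities; positions: p0=-27 p1=23 p2=23; velocities now: v0=-3 v1=1 v2=2
Advance to t=10 (no further collisions before then); velocities: v0=-3 v1=1 v2=2; positions = -30 24 25

Answer: -30 24 25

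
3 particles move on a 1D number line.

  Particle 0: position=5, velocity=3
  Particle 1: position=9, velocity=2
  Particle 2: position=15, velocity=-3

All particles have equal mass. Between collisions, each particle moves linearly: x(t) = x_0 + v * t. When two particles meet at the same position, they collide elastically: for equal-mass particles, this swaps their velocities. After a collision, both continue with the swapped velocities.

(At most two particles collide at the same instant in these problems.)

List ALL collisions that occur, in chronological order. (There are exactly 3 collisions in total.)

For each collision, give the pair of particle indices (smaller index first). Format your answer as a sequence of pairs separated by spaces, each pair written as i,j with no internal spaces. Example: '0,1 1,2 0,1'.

Collision at t=6/5: particles 1 and 2 swap velocities; positions: p0=43/5 p1=57/5 p2=57/5; velocities now: v0=3 v1=-3 v2=2
Collision at t=5/3: particles 0 and 1 swap velocities; positions: p0=10 p1=10 p2=37/3; velocities now: v0=-3 v1=3 v2=2
Collision at t=4: particles 1 and 2 swap velocities; positions: p0=3 p1=17 p2=17; velocities now: v0=-3 v1=2 v2=3

Answer: 1,2 0,1 1,2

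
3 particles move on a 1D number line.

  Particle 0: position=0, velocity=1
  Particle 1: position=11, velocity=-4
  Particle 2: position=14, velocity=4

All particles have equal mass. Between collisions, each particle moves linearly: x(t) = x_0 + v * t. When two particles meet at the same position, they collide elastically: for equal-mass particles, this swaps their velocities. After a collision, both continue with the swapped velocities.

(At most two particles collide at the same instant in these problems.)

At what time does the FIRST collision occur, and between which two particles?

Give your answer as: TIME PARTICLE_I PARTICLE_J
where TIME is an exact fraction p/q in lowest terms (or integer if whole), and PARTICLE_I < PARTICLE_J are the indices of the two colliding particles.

Pair (0,1): pos 0,11 vel 1,-4 -> gap=11, closing at 5/unit, collide at t=11/5
Pair (1,2): pos 11,14 vel -4,4 -> not approaching (rel speed -8 <= 0)
Earliest collision: t=11/5 between 0 and 1

Answer: 11/5 0 1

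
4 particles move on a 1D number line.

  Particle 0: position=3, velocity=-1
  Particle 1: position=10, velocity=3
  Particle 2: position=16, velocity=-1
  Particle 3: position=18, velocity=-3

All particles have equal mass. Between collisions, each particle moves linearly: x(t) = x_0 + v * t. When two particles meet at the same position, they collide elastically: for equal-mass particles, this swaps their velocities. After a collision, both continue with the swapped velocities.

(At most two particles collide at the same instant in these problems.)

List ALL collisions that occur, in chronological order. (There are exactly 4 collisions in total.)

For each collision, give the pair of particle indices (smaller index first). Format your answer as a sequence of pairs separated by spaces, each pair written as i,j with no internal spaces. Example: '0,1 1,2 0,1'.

Collision at t=1: particles 2 and 3 swap velocities; positions: p0=2 p1=13 p2=15 p3=15; velocities now: v0=-1 v1=3 v2=-3 v3=-1
Collision at t=4/3: particles 1 and 2 swap velocities; positions: p0=5/3 p1=14 p2=14 p3=44/3; velocities now: v0=-1 v1=-3 v2=3 v3=-1
Collision at t=3/2: particles 2 and 3 swap velocities; positions: p0=3/2 p1=27/2 p2=29/2 p3=29/2; velocities now: v0=-1 v1=-3 v2=-1 v3=3
Collision at t=15/2: particles 0 and 1 swap velocities; positions: p0=-9/2 p1=-9/2 p2=17/2 p3=65/2; velocities now: v0=-3 v1=-1 v2=-1 v3=3

Answer: 2,3 1,2 2,3 0,1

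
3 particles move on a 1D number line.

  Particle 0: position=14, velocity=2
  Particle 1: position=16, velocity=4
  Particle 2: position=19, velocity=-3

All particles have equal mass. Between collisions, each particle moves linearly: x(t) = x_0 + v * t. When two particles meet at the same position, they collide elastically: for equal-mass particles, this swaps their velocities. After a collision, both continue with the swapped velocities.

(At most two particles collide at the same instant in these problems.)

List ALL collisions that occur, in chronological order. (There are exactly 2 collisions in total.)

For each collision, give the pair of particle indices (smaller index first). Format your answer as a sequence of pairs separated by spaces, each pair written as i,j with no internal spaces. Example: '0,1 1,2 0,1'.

Collision at t=3/7: particles 1 and 2 swap velocities; positions: p0=104/7 p1=124/7 p2=124/7; velocities now: v0=2 v1=-3 v2=4
Collision at t=1: particles 0 and 1 swap velocities; positions: p0=16 p1=16 p2=20; velocities now: v0=-3 v1=2 v2=4

Answer: 1,2 0,1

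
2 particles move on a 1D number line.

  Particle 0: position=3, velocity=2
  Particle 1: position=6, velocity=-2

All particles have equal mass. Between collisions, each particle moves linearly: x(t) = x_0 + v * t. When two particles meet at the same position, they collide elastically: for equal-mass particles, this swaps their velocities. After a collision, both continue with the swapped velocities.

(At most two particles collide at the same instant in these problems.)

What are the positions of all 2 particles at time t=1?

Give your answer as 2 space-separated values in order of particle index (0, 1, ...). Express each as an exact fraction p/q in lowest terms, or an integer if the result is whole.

Answer: 4 5

Derivation:
Collision at t=3/4: particles 0 and 1 swap velocities; positions: p0=9/2 p1=9/2; velocities now: v0=-2 v1=2
Advance to t=1 (no further collisions before then); velocities: v0=-2 v1=2; positions = 4 5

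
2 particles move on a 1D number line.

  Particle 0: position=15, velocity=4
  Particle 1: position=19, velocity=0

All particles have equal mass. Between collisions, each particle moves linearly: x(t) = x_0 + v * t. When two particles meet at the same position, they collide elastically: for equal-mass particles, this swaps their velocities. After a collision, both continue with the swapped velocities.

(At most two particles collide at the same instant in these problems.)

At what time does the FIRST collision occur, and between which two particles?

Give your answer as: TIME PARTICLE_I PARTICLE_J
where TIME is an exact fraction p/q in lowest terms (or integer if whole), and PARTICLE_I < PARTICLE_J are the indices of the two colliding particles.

Answer: 1 0 1

Derivation:
Pair (0,1): pos 15,19 vel 4,0 -> gap=4, closing at 4/unit, collide at t=1
Earliest collision: t=1 between 0 and 1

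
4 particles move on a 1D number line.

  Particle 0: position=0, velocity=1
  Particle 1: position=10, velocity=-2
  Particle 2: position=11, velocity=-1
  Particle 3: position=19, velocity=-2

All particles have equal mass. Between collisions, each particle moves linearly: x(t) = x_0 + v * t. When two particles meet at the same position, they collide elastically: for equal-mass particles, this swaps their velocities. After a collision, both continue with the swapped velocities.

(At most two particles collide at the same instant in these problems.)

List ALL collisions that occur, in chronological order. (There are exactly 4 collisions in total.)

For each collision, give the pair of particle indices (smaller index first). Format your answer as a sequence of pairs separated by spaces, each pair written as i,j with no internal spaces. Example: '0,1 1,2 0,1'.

Answer: 0,1 1,2 2,3 1,2

Derivation:
Collision at t=10/3: particles 0 and 1 swap velocities; positions: p0=10/3 p1=10/3 p2=23/3 p3=37/3; velocities now: v0=-2 v1=1 v2=-1 v3=-2
Collision at t=11/2: particles 1 and 2 swap velocities; positions: p0=-1 p1=11/2 p2=11/2 p3=8; velocities now: v0=-2 v1=-1 v2=1 v3=-2
Collision at t=19/3: particles 2 and 3 swap velocities; positions: p0=-8/3 p1=14/3 p2=19/3 p3=19/3; velocities now: v0=-2 v1=-1 v2=-2 v3=1
Collision at t=8: particles 1 and 2 swap velocities; positions: p0=-6 p1=3 p2=3 p3=8; velocities now: v0=-2 v1=-2 v2=-1 v3=1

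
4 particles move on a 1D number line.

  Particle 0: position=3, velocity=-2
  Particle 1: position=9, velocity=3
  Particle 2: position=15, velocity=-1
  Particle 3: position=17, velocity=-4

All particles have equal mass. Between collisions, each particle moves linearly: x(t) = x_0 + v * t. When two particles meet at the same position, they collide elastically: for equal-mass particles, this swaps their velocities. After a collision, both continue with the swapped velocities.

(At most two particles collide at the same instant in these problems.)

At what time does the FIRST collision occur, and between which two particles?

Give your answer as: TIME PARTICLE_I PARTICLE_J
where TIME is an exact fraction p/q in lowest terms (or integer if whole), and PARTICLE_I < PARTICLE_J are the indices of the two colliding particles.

Answer: 2/3 2 3

Derivation:
Pair (0,1): pos 3,9 vel -2,3 -> not approaching (rel speed -5 <= 0)
Pair (1,2): pos 9,15 vel 3,-1 -> gap=6, closing at 4/unit, collide at t=3/2
Pair (2,3): pos 15,17 vel -1,-4 -> gap=2, closing at 3/unit, collide at t=2/3
Earliest collision: t=2/3 between 2 and 3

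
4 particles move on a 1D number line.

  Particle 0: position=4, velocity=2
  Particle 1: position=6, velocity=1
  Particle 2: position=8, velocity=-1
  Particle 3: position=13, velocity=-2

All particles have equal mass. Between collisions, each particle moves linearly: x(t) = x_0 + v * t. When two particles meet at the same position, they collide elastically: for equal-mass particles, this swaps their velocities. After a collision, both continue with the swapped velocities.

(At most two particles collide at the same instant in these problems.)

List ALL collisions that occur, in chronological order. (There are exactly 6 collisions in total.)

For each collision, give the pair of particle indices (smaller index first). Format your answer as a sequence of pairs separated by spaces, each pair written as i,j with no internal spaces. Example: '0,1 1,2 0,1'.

Answer: 1,2 0,1 1,2 2,3 1,2 0,1

Derivation:
Collision at t=1: particles 1 and 2 swap velocities; positions: p0=6 p1=7 p2=7 p3=11; velocities now: v0=2 v1=-1 v2=1 v3=-2
Collision at t=4/3: particles 0 and 1 swap velocities; positions: p0=20/3 p1=20/3 p2=22/3 p3=31/3; velocities now: v0=-1 v1=2 v2=1 v3=-2
Collision at t=2: particles 1 and 2 swap velocities; positions: p0=6 p1=8 p2=8 p3=9; velocities now: v0=-1 v1=1 v2=2 v3=-2
Collision at t=9/4: particles 2 and 3 swap velocities; positions: p0=23/4 p1=33/4 p2=17/2 p3=17/2; velocities now: v0=-1 v1=1 v2=-2 v3=2
Collision at t=7/3: particles 1 and 2 swap velocities; positions: p0=17/3 p1=25/3 p2=25/3 p3=26/3; velocities now: v0=-1 v1=-2 v2=1 v3=2
Collision at t=5: particles 0 and 1 swap velocities; positions: p0=3 p1=3 p2=11 p3=14; velocities now: v0=-2 v1=-1 v2=1 v3=2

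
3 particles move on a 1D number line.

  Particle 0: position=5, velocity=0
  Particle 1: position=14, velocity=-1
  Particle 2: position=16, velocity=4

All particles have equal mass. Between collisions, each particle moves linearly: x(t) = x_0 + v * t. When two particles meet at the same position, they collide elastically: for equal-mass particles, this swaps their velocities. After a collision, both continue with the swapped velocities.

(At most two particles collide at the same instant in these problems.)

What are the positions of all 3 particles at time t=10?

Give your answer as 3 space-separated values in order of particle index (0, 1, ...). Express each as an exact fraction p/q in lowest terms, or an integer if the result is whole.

Answer: 4 5 56

Derivation:
Collision at t=9: particles 0 and 1 swap velocities; positions: p0=5 p1=5 p2=52; velocities now: v0=-1 v1=0 v2=4
Advance to t=10 (no further collisions before then); velocities: v0=-1 v1=0 v2=4; positions = 4 5 56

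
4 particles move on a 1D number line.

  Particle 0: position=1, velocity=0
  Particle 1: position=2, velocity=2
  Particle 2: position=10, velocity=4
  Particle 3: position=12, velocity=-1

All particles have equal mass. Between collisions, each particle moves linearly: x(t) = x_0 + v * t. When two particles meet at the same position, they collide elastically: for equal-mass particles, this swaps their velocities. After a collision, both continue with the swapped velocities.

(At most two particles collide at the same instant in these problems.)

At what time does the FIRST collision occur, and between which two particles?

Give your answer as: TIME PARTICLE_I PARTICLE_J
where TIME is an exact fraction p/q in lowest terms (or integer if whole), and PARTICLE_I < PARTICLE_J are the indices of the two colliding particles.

Pair (0,1): pos 1,2 vel 0,2 -> not approaching (rel speed -2 <= 0)
Pair (1,2): pos 2,10 vel 2,4 -> not approaching (rel speed -2 <= 0)
Pair (2,3): pos 10,12 vel 4,-1 -> gap=2, closing at 5/unit, collide at t=2/5
Earliest collision: t=2/5 between 2 and 3

Answer: 2/5 2 3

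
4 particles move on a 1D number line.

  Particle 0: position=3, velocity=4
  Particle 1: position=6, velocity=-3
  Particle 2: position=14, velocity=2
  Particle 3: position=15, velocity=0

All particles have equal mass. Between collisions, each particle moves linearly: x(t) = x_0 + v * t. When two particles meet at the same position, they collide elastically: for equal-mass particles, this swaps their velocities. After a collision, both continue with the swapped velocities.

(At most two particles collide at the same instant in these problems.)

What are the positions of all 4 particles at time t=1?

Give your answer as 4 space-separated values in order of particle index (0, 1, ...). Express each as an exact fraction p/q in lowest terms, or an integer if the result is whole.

Answer: 3 7 15 16

Derivation:
Collision at t=3/7: particles 0 and 1 swap velocities; positions: p0=33/7 p1=33/7 p2=104/7 p3=15; velocities now: v0=-3 v1=4 v2=2 v3=0
Collision at t=1/2: particles 2 and 3 swap velocities; positions: p0=9/2 p1=5 p2=15 p3=15; velocities now: v0=-3 v1=4 v2=0 v3=2
Advance to t=1 (no further collisions before then); velocities: v0=-3 v1=4 v2=0 v3=2; positions = 3 7 15 16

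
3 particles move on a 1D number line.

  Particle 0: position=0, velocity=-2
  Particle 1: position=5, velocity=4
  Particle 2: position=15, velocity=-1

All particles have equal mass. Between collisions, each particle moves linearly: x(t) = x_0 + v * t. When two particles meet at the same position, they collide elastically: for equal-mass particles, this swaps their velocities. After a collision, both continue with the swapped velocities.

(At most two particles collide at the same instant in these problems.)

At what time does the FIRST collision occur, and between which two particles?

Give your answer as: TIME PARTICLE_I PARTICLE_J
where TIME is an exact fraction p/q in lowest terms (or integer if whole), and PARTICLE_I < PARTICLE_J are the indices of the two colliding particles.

Pair (0,1): pos 0,5 vel -2,4 -> not approaching (rel speed -6 <= 0)
Pair (1,2): pos 5,15 vel 4,-1 -> gap=10, closing at 5/unit, collide at t=2
Earliest collision: t=2 between 1 and 2

Answer: 2 1 2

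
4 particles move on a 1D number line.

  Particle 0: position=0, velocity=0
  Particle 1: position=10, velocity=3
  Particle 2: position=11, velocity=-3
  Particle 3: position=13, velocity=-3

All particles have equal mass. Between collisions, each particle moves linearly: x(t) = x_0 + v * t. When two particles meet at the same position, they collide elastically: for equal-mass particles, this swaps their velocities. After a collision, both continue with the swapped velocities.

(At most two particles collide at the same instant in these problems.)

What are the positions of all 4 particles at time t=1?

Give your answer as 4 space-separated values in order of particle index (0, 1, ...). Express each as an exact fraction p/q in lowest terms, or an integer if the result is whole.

Collision at t=1/6: particles 1 and 2 swap velocities; positions: p0=0 p1=21/2 p2=21/2 p3=25/2; velocities now: v0=0 v1=-3 v2=3 v3=-3
Collision at t=1/2: particles 2 and 3 swap velocities; positions: p0=0 p1=19/2 p2=23/2 p3=23/2; velocities now: v0=0 v1=-3 v2=-3 v3=3
Advance to t=1 (no further collisions before then); velocities: v0=0 v1=-3 v2=-3 v3=3; positions = 0 8 10 13

Answer: 0 8 10 13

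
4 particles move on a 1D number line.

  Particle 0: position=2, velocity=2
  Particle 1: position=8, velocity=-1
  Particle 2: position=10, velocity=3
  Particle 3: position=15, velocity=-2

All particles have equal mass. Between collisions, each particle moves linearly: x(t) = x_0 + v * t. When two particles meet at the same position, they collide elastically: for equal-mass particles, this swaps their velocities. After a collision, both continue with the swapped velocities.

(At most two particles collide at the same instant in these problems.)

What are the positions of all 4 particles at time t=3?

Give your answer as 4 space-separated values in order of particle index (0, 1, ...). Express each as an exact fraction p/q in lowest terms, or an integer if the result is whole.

Collision at t=1: particles 2 and 3 swap velocities; positions: p0=4 p1=7 p2=13 p3=13; velocities now: v0=2 v1=-1 v2=-2 v3=3
Collision at t=2: particles 0 and 1 swap velocities; positions: p0=6 p1=6 p2=11 p3=16; velocities now: v0=-1 v1=2 v2=-2 v3=3
Advance to t=3 (no further collisions before then); velocities: v0=-1 v1=2 v2=-2 v3=3; positions = 5 8 9 19

Answer: 5 8 9 19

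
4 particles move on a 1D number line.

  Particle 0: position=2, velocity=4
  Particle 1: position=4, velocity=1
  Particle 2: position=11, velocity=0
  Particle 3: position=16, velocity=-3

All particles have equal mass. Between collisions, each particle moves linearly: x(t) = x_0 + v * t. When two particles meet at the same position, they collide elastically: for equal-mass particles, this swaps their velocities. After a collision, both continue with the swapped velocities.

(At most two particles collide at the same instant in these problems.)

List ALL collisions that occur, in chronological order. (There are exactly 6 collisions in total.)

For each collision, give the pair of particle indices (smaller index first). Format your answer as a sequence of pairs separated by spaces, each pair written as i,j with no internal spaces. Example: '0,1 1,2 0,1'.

Collision at t=2/3: particles 0 and 1 swap velocities; positions: p0=14/3 p1=14/3 p2=11 p3=14; velocities now: v0=1 v1=4 v2=0 v3=-3
Collision at t=5/3: particles 2 and 3 swap velocities; positions: p0=17/3 p1=26/3 p2=11 p3=11; velocities now: v0=1 v1=4 v2=-3 v3=0
Collision at t=2: particles 1 and 2 swap velocities; positions: p0=6 p1=10 p2=10 p3=11; velocities now: v0=1 v1=-3 v2=4 v3=0
Collision at t=9/4: particles 2 and 3 swap velocities; positions: p0=25/4 p1=37/4 p2=11 p3=11; velocities now: v0=1 v1=-3 v2=0 v3=4
Collision at t=3: particles 0 and 1 swap velocities; positions: p0=7 p1=7 p2=11 p3=14; velocities now: v0=-3 v1=1 v2=0 v3=4
Collision at t=7: particles 1 and 2 swap velocities; positions: p0=-5 p1=11 p2=11 p3=30; velocities now: v0=-3 v1=0 v2=1 v3=4

Answer: 0,1 2,3 1,2 2,3 0,1 1,2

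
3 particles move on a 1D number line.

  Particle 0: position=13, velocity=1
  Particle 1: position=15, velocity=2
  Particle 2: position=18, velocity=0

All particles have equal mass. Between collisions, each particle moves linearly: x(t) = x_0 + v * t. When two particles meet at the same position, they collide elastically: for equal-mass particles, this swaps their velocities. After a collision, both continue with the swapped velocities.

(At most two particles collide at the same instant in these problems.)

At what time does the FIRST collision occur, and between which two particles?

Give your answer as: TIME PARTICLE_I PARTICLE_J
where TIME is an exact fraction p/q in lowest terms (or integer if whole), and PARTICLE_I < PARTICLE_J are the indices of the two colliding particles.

Pair (0,1): pos 13,15 vel 1,2 -> not approaching (rel speed -1 <= 0)
Pair (1,2): pos 15,18 vel 2,0 -> gap=3, closing at 2/unit, collide at t=3/2
Earliest collision: t=3/2 between 1 and 2

Answer: 3/2 1 2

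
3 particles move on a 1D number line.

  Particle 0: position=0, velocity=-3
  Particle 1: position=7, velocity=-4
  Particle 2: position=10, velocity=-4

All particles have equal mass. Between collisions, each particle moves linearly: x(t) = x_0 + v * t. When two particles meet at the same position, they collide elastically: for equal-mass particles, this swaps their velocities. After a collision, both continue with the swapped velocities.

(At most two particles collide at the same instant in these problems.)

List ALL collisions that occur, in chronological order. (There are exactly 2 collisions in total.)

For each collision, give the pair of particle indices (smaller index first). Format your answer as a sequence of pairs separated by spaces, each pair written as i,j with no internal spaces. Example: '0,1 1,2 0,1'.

Collision at t=7: particles 0 and 1 swap velocities; positions: p0=-21 p1=-21 p2=-18; velocities now: v0=-4 v1=-3 v2=-4
Collision at t=10: particles 1 and 2 swap velocities; positions: p0=-33 p1=-30 p2=-30; velocities now: v0=-4 v1=-4 v2=-3

Answer: 0,1 1,2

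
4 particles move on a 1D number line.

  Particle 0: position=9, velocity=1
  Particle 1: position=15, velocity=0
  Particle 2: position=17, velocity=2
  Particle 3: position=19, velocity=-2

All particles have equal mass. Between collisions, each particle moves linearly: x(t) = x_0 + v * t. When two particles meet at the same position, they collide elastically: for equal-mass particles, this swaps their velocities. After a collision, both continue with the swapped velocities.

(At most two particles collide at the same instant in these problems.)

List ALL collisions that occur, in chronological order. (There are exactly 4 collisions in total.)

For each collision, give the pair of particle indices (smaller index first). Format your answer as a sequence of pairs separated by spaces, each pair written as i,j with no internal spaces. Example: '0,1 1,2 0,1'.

Collision at t=1/2: particles 2 and 3 swap velocities; positions: p0=19/2 p1=15 p2=18 p3=18; velocities now: v0=1 v1=0 v2=-2 v3=2
Collision at t=2: particles 1 and 2 swap velocities; positions: p0=11 p1=15 p2=15 p3=21; velocities now: v0=1 v1=-2 v2=0 v3=2
Collision at t=10/3: particles 0 and 1 swap velocities; positions: p0=37/3 p1=37/3 p2=15 p3=71/3; velocities now: v0=-2 v1=1 v2=0 v3=2
Collision at t=6: particles 1 and 2 swap velocities; positions: p0=7 p1=15 p2=15 p3=29; velocities now: v0=-2 v1=0 v2=1 v3=2

Answer: 2,3 1,2 0,1 1,2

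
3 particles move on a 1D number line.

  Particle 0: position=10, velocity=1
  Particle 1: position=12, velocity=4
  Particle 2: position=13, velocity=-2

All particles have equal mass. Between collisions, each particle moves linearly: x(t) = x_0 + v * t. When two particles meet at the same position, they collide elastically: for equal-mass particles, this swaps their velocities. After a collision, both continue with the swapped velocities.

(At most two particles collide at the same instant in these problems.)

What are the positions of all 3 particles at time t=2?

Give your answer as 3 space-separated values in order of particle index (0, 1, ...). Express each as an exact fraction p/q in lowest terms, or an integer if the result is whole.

Answer: 9 12 20

Derivation:
Collision at t=1/6: particles 1 and 2 swap velocities; positions: p0=61/6 p1=38/3 p2=38/3; velocities now: v0=1 v1=-2 v2=4
Collision at t=1: particles 0 and 1 swap velocities; positions: p0=11 p1=11 p2=16; velocities now: v0=-2 v1=1 v2=4
Advance to t=2 (no further collisions before then); velocities: v0=-2 v1=1 v2=4; positions = 9 12 20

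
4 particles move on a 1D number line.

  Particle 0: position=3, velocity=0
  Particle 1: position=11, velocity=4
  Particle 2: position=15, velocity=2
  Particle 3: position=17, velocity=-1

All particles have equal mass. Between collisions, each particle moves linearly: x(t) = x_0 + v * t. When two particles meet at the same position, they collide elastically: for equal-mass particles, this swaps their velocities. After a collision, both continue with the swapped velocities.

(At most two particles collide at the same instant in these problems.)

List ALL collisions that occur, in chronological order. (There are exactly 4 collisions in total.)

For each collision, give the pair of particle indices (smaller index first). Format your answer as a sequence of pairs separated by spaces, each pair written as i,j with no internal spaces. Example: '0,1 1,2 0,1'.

Collision at t=2/3: particles 2 and 3 swap velocities; positions: p0=3 p1=41/3 p2=49/3 p3=49/3; velocities now: v0=0 v1=4 v2=-1 v3=2
Collision at t=6/5: particles 1 and 2 swap velocities; positions: p0=3 p1=79/5 p2=79/5 p3=87/5; velocities now: v0=0 v1=-1 v2=4 v3=2
Collision at t=2: particles 2 and 3 swap velocities; positions: p0=3 p1=15 p2=19 p3=19; velocities now: v0=0 v1=-1 v2=2 v3=4
Collision at t=14: particles 0 and 1 swap velocities; positions: p0=3 p1=3 p2=43 p3=67; velocities now: v0=-1 v1=0 v2=2 v3=4

Answer: 2,3 1,2 2,3 0,1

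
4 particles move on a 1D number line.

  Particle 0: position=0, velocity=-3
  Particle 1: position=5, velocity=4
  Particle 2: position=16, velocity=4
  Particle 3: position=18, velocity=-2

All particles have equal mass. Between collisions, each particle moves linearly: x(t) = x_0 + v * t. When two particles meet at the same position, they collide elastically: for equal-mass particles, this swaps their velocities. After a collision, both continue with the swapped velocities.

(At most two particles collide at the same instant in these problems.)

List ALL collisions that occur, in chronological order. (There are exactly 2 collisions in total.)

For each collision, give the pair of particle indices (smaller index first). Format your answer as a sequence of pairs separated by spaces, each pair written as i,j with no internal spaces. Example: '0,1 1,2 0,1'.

Collision at t=1/3: particles 2 and 3 swap velocities; positions: p0=-1 p1=19/3 p2=52/3 p3=52/3; velocities now: v0=-3 v1=4 v2=-2 v3=4
Collision at t=13/6: particles 1 and 2 swap velocities; positions: p0=-13/2 p1=41/3 p2=41/3 p3=74/3; velocities now: v0=-3 v1=-2 v2=4 v3=4

Answer: 2,3 1,2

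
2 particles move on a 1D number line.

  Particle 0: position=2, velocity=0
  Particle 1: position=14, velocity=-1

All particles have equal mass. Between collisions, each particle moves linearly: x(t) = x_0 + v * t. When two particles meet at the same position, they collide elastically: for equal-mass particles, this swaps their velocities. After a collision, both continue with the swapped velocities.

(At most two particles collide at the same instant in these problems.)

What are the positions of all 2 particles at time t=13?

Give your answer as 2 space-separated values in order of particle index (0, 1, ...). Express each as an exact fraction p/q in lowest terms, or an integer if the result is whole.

Collision at t=12: particles 0 and 1 swap velocities; positions: p0=2 p1=2; velocities now: v0=-1 v1=0
Advance to t=13 (no further collisions before then); velocities: v0=-1 v1=0; positions = 1 2

Answer: 1 2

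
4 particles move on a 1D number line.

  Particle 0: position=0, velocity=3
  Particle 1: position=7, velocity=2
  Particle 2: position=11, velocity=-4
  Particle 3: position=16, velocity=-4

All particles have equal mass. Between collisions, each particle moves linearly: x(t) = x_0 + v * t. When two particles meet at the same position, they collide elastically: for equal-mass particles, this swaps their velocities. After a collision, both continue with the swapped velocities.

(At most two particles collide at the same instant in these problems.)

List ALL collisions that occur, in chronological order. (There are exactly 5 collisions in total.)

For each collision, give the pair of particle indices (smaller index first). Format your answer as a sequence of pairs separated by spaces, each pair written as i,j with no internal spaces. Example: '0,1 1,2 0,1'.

Collision at t=2/3: particles 1 and 2 swap velocities; positions: p0=2 p1=25/3 p2=25/3 p3=40/3; velocities now: v0=3 v1=-4 v2=2 v3=-4
Collision at t=3/2: particles 2 and 3 swap velocities; positions: p0=9/2 p1=5 p2=10 p3=10; velocities now: v0=3 v1=-4 v2=-4 v3=2
Collision at t=11/7: particles 0 and 1 swap velocities; positions: p0=33/7 p1=33/7 p2=68/7 p3=71/7; velocities now: v0=-4 v1=3 v2=-4 v3=2
Collision at t=16/7: particles 1 and 2 swap velocities; positions: p0=13/7 p1=48/7 p2=48/7 p3=81/7; velocities now: v0=-4 v1=-4 v2=3 v3=2
Collision at t=7: particles 2 and 3 swap velocities; positions: p0=-17 p1=-12 p2=21 p3=21; velocities now: v0=-4 v1=-4 v2=2 v3=3

Answer: 1,2 2,3 0,1 1,2 2,3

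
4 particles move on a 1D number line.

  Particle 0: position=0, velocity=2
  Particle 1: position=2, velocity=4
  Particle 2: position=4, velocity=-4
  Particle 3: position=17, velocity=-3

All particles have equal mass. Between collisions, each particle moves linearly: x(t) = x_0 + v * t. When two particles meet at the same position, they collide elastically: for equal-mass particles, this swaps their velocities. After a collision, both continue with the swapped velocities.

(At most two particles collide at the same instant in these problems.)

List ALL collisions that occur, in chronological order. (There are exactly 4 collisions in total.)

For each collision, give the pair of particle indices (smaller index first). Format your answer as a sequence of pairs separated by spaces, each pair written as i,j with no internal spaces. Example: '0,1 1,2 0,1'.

Answer: 1,2 0,1 2,3 1,2

Derivation:
Collision at t=1/4: particles 1 and 2 swap velocities; positions: p0=1/2 p1=3 p2=3 p3=65/4; velocities now: v0=2 v1=-4 v2=4 v3=-3
Collision at t=2/3: particles 0 and 1 swap velocities; positions: p0=4/3 p1=4/3 p2=14/3 p3=15; velocities now: v0=-4 v1=2 v2=4 v3=-3
Collision at t=15/7: particles 2 and 3 swap velocities; positions: p0=-32/7 p1=30/7 p2=74/7 p3=74/7; velocities now: v0=-4 v1=2 v2=-3 v3=4
Collision at t=17/5: particles 1 and 2 swap velocities; positions: p0=-48/5 p1=34/5 p2=34/5 p3=78/5; velocities now: v0=-4 v1=-3 v2=2 v3=4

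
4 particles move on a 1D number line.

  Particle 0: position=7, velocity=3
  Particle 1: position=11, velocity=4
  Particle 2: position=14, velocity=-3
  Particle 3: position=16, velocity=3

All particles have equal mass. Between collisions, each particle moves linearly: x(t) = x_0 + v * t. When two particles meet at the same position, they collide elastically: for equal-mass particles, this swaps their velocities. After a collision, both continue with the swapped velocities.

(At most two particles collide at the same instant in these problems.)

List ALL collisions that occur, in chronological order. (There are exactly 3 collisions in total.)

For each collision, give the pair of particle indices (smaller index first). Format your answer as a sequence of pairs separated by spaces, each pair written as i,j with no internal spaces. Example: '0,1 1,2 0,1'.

Collision at t=3/7: particles 1 and 2 swap velocities; positions: p0=58/7 p1=89/7 p2=89/7 p3=121/7; velocities now: v0=3 v1=-3 v2=4 v3=3
Collision at t=7/6: particles 0 and 1 swap velocities; positions: p0=21/2 p1=21/2 p2=47/3 p3=39/2; velocities now: v0=-3 v1=3 v2=4 v3=3
Collision at t=5: particles 2 and 3 swap velocities; positions: p0=-1 p1=22 p2=31 p3=31; velocities now: v0=-3 v1=3 v2=3 v3=4

Answer: 1,2 0,1 2,3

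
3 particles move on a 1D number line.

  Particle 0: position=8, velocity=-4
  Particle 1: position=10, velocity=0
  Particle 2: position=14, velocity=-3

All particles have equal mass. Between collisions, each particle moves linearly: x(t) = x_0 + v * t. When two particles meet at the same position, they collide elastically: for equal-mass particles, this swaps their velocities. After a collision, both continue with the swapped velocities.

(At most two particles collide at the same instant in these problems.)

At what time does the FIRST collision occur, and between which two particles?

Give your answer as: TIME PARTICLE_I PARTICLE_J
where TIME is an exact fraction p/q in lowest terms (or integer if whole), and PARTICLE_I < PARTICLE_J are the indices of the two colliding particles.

Answer: 4/3 1 2

Derivation:
Pair (0,1): pos 8,10 vel -4,0 -> not approaching (rel speed -4 <= 0)
Pair (1,2): pos 10,14 vel 0,-3 -> gap=4, closing at 3/unit, collide at t=4/3
Earliest collision: t=4/3 between 1 and 2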